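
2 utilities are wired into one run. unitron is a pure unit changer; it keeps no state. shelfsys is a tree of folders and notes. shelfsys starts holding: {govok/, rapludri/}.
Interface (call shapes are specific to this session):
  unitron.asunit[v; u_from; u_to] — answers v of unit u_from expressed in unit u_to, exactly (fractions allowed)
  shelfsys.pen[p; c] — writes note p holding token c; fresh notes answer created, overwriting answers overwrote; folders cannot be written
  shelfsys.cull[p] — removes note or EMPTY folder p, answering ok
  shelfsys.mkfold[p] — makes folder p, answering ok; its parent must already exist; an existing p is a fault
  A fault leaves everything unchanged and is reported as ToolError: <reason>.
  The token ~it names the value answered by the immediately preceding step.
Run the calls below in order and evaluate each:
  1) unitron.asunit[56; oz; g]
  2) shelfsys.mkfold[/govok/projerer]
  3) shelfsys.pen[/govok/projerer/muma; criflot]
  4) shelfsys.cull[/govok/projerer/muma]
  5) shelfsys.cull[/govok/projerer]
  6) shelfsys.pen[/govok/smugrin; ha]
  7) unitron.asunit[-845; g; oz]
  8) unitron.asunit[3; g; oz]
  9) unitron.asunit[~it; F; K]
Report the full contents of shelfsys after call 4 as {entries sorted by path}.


Do: unitron.asunit[v→56; u_from→oz; u_to→g]
See: 317514659/200000
Do: shelfsys.mkfold[p→/govok/projerer]
See: ok
Do: shelfsys.pen[p→/govok/projerer/muma; c→criflot]
See: created
Do: shelfsys.cull[p→/govok/projerer/muma]
See: ok
Do: shelfsys.cull[p→/govok/projerer]
See: ok
Do: shelfsys.pen[p→/govok/smugrin; c→ha]
See: created
Do: unitron.asunit[v→-845; u_from→g; u_to→oz]
See: -1352000000/45359237
Do: unitron.asunit[v→3; u_from→g; u_to→oz]
See: 4800000/45359237
Do: unitron.asunit[v→~it; u_from→F; u_to→K]
See: 2085508047179/8164662660

Answer: {govok/, govok/projerer/, rapludri/}


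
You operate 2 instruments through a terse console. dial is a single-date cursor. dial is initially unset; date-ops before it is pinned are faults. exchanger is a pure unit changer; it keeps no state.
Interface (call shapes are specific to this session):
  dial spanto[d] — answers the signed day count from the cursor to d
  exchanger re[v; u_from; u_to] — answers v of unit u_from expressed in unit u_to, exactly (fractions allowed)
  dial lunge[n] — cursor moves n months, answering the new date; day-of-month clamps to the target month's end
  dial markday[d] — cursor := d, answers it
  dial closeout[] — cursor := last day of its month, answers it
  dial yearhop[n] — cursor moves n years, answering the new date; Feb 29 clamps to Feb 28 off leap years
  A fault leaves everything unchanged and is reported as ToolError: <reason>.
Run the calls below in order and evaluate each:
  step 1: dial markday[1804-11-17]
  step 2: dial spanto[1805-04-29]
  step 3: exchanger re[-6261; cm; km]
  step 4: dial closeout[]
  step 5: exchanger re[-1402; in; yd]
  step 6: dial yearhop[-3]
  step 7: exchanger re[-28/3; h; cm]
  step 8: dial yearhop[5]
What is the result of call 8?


-- 1. dial markday(d='1804-11-17') -> 1804-11-17
-- 2. dial spanto(d='1805-04-29') -> 163
-- 3. exchanger re(v='-6261', u_from='cm', u_to='km') -> -6261/100000
-- 4. dial closeout() -> 1804-11-30
-- 5. exchanger re(v='-1402', u_from='in', u_to='yd') -> -701/18
-- 6. dial yearhop(n='-3') -> 1801-11-30
-- 7. exchanger re(v='-28/3', u_from='h', u_to='cm') -> ToolError: incompatible units
-- 8. dial yearhop(n='5') -> 1806-11-30

Answer: 1806-11-30


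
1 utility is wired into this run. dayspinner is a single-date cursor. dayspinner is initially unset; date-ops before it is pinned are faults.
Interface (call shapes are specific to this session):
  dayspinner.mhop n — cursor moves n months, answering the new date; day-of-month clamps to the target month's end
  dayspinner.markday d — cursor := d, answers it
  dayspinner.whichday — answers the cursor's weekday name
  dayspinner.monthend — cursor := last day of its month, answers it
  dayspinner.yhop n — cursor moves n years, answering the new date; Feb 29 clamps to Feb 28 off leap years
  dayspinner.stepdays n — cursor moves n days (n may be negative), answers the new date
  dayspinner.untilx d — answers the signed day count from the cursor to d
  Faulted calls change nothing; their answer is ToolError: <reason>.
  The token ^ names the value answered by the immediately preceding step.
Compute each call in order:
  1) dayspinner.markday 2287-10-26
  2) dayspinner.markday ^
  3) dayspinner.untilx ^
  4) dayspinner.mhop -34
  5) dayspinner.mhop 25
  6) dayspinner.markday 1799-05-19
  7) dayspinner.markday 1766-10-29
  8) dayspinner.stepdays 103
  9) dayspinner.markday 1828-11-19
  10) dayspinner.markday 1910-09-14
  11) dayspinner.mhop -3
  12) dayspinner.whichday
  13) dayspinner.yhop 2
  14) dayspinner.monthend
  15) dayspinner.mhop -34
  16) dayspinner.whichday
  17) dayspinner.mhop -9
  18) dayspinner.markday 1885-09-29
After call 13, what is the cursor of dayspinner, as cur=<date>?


Answer: cur=1912-06-14

Derivation:
>>> dayspinner.markday 2287-10-26
:: 2287-10-26
>>> dayspinner.markday ^
:: 2287-10-26
>>> dayspinner.untilx ^
:: 0
>>> dayspinner.mhop -34
:: 2284-12-26
>>> dayspinner.mhop 25
:: 2287-01-26
>>> dayspinner.markday 1799-05-19
:: 1799-05-19
>>> dayspinner.markday 1766-10-29
:: 1766-10-29
>>> dayspinner.stepdays 103
:: 1767-02-09
>>> dayspinner.markday 1828-11-19
:: 1828-11-19
>>> dayspinner.markday 1910-09-14
:: 1910-09-14
>>> dayspinner.mhop -3
:: 1910-06-14
>>> dayspinner.whichday
:: Tuesday
>>> dayspinner.yhop 2
:: 1912-06-14
>>> dayspinner.monthend
:: 1912-06-30
>>> dayspinner.mhop -34
:: 1909-08-30
>>> dayspinner.whichday
:: Monday
>>> dayspinner.mhop -9
:: 1908-11-30
>>> dayspinner.markday 1885-09-29
:: 1885-09-29


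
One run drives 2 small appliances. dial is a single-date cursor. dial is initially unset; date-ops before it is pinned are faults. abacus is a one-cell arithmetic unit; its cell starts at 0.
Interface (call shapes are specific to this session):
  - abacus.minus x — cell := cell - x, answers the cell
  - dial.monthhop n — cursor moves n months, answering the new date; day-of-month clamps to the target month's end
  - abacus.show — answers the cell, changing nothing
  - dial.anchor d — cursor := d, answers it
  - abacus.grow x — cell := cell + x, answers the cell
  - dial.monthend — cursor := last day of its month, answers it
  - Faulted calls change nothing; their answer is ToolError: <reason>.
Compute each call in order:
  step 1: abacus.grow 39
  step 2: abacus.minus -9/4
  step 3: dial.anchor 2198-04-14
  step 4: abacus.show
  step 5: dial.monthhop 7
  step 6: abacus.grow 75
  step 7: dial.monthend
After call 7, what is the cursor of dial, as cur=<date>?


·→ abacus.grow(x→39)
·← 39
·→ abacus.minus(x→-9/4)
·← 165/4
·→ dial.anchor(d→2198-04-14)
·← 2198-04-14
·→ abacus.show()
·← 165/4
·→ dial.monthhop(n→7)
·← 2198-11-14
·→ abacus.grow(x→75)
·← 465/4
·→ dial.monthend()
·← 2198-11-30

Answer: cur=2198-11-30


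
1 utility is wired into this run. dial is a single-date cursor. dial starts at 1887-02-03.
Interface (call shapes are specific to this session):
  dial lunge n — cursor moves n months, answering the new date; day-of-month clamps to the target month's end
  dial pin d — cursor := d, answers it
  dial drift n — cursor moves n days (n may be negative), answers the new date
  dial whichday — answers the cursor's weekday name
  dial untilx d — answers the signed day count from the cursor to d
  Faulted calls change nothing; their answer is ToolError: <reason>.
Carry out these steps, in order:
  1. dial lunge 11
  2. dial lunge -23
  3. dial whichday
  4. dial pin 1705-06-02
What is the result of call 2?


Answer: 1886-02-03

Derivation:
CALL dial lunge[n='11']
RET  1888-01-03
CALL dial lunge[n='-23']
RET  1886-02-03
CALL dial whichday[]
RET  Wednesday
CALL dial pin[d='1705-06-02']
RET  1705-06-02


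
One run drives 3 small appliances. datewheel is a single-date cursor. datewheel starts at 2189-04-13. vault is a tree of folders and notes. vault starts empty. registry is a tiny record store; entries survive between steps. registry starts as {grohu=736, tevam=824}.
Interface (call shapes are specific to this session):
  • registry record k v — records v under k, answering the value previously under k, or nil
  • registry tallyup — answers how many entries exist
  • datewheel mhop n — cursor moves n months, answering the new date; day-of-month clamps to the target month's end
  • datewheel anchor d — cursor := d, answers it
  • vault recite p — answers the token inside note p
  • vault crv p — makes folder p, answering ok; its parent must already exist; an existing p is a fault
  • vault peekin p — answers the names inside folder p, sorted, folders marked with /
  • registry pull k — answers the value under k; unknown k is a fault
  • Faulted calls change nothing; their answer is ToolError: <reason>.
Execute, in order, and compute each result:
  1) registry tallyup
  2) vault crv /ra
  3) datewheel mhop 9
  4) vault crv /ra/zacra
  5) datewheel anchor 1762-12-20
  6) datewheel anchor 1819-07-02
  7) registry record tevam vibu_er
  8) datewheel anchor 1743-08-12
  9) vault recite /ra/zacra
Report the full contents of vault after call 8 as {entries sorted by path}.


>>> registry tallyup
= 2
>>> vault crv /ra
= ok
>>> datewheel mhop 9
= 2190-01-13
>>> vault crv /ra/zacra
= ok
>>> datewheel anchor 1762-12-20
= 1762-12-20
>>> datewheel anchor 1819-07-02
= 1819-07-02
>>> registry record tevam vibu_er
= 824
>>> datewheel anchor 1743-08-12
= 1743-08-12
>>> vault recite /ra/zacra
= ToolError: is a directory

Answer: {ra/, ra/zacra/}


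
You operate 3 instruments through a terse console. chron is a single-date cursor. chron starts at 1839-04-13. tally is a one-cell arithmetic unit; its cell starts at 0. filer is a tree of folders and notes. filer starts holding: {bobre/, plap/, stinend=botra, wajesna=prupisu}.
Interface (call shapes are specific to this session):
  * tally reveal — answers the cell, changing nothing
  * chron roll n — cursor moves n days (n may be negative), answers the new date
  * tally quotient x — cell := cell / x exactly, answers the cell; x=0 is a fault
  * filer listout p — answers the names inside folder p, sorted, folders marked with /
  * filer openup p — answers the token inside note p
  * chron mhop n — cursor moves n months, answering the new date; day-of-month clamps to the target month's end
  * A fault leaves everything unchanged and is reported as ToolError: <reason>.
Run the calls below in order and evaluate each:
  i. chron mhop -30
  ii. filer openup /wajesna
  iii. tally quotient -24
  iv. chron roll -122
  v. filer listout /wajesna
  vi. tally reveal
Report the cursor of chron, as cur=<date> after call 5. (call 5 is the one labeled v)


Answer: cur=1836-06-13

Derivation:
# 1. chron mhop(-30) -> 1836-10-13
# 2. filer openup(/wajesna) -> prupisu
# 3. tally quotient(-24) -> 0
# 4. chron roll(-122) -> 1836-06-13
# 5. filer listout(/wajesna) -> ToolError: not a directory
# 6. tally reveal() -> 0


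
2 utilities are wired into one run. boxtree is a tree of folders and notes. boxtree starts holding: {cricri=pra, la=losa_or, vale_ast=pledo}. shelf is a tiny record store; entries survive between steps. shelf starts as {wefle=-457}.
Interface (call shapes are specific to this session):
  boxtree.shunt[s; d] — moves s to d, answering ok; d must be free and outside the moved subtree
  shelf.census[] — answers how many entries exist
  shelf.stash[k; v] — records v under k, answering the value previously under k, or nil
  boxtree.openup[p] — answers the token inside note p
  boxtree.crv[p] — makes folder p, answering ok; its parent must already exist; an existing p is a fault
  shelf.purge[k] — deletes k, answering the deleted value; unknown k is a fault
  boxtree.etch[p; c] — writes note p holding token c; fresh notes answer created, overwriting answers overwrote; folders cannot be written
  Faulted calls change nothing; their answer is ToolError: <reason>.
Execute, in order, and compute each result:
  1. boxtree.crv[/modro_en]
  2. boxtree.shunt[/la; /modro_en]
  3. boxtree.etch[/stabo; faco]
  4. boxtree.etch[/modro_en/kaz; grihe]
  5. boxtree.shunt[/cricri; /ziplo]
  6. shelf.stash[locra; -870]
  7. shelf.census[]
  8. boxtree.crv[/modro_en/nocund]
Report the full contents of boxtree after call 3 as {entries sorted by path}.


Answer: {cricri=pra, la=losa_or, modro_en/, stabo=faco, vale_ast=pledo}

Derivation:
% boxtree.crv(p='/modro_en') == ok
% boxtree.shunt(s='/la', d='/modro_en') == ToolError: exists
% boxtree.etch(p='/stabo', c='faco') == created
% boxtree.etch(p='/modro_en/kaz', c='grihe') == created
% boxtree.shunt(s='/cricri', d='/ziplo') == ok
% shelf.stash(k='locra', v='-870') == nil
% shelf.census() == 2
% boxtree.crv(p='/modro_en/nocund') == ok


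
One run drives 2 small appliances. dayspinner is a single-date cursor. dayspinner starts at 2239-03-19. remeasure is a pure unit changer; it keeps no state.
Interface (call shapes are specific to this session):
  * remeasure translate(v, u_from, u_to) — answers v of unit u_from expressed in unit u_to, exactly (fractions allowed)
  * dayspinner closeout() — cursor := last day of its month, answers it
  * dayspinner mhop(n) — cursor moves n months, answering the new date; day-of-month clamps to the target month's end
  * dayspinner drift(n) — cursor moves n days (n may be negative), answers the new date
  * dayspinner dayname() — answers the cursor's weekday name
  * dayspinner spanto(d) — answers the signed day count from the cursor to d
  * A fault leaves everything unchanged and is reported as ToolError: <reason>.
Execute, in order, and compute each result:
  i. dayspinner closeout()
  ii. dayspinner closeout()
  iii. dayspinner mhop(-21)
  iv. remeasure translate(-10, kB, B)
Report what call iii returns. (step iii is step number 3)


Answer: 2237-06-30

Derivation:
==> dayspinner closeout()
<== 2239-03-31
==> dayspinner closeout()
<== 2239-03-31
==> dayspinner mhop(n→-21)
<== 2237-06-30
==> remeasure translate(v→-10, u_from→kB, u_to→B)
<== -10000


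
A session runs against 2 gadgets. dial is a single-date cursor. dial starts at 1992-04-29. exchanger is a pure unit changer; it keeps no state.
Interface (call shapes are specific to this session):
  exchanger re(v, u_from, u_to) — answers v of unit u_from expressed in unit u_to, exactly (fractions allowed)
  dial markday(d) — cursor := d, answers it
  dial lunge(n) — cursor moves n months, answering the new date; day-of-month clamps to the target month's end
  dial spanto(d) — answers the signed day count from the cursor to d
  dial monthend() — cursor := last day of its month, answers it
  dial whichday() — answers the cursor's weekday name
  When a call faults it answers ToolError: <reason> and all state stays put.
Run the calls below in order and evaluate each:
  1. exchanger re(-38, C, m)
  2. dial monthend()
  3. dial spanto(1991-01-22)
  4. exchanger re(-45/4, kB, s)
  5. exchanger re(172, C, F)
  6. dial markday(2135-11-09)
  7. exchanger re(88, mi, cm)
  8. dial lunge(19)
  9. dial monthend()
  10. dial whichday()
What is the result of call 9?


>> exchanger re(v=-38, u_from=C, u_to=m)
<< ToolError: incompatible units
>> dial monthend()
<< 1992-04-30
>> dial spanto(d=1991-01-22)
<< -464
>> exchanger re(v=-45/4, u_from=kB, u_to=s)
<< ToolError: incompatible units
>> exchanger re(v=172, u_from=C, u_to=F)
<< 1708/5
>> dial markday(d=2135-11-09)
<< 2135-11-09
>> exchanger re(v=88, u_from=mi, u_to=cm)
<< 70811136/5
>> dial lunge(n=19)
<< 2137-06-09
>> dial monthend()
<< 2137-06-30
>> dial whichday()
<< Sunday

Answer: 2137-06-30


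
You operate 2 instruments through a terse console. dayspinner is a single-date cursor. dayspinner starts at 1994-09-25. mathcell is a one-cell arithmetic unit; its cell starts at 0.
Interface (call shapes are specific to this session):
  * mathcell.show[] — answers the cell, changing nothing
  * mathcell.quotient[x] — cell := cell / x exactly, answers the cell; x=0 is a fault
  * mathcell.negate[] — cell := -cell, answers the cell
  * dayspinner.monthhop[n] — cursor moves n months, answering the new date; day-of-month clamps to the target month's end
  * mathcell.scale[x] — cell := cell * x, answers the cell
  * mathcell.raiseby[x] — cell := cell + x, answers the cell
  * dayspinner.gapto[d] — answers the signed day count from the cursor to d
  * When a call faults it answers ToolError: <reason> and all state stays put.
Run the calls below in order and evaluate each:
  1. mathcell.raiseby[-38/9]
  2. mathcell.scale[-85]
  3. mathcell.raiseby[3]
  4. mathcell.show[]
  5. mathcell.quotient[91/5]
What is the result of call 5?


# raiseby(x→-38/9) -> -38/9
# scale(x→-85) -> 3230/9
# raiseby(x→3) -> 3257/9
# show() -> 3257/9
# quotient(x→91/5) -> 16285/819

Answer: 16285/819


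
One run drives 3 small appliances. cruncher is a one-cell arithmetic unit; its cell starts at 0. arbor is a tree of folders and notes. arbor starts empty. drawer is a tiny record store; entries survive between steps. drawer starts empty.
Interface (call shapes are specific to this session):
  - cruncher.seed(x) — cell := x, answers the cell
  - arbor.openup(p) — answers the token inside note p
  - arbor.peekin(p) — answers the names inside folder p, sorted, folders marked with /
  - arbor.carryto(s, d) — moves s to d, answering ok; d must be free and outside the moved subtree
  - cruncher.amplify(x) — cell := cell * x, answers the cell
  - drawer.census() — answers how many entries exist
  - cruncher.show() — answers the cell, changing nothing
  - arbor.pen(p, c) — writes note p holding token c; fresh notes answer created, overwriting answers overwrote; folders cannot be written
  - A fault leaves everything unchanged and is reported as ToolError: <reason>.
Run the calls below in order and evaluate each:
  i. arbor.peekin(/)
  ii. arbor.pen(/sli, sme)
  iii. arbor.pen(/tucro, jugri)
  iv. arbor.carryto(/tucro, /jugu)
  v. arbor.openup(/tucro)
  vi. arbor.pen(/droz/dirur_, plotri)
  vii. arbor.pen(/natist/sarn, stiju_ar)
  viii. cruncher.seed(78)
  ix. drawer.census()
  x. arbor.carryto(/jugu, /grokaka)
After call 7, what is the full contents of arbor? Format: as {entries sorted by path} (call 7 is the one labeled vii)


// peekin(p→/) : []
// pen(p→/sli, c→sme) : created
// pen(p→/tucro, c→jugri) : created
// carryto(s→/tucro, d→/jugu) : ok
// openup(p→/tucro) : ToolError: not found
// pen(p→/droz/dirur_, c→plotri) : ToolError: no parent
// pen(p→/natist/sarn, c→stiju_ar) : ToolError: no parent
// seed(x→78) : 78
// census() : 0
// carryto(s→/jugu, d→/grokaka) : ok

Answer: {jugu=jugri, sli=sme}


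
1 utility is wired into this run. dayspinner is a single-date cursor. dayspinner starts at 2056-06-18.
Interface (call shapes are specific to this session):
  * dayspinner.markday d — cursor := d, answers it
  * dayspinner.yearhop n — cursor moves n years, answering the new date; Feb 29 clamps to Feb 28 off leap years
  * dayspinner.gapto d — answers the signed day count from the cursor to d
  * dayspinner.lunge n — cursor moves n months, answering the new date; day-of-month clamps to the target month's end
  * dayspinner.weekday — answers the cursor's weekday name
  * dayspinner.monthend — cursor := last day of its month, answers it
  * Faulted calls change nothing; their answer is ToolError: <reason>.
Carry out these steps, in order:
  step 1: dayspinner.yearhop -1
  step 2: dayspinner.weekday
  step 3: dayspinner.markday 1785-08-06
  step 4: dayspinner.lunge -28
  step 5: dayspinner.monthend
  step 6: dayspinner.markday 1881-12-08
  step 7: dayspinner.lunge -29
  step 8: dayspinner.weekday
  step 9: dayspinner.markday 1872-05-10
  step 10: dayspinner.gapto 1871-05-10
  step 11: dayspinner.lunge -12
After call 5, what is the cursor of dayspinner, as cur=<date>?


==> dayspinner.yearhop(n→-1)
<== 2055-06-18
==> dayspinner.weekday()
<== Friday
==> dayspinner.markday(d→1785-08-06)
<== 1785-08-06
==> dayspinner.lunge(n→-28)
<== 1783-04-06
==> dayspinner.monthend()
<== 1783-04-30
==> dayspinner.markday(d→1881-12-08)
<== 1881-12-08
==> dayspinner.lunge(n→-29)
<== 1879-07-08
==> dayspinner.weekday()
<== Tuesday
==> dayspinner.markday(d→1872-05-10)
<== 1872-05-10
==> dayspinner.gapto(d→1871-05-10)
<== -366
==> dayspinner.lunge(n→-12)
<== 1871-05-10

Answer: cur=1783-04-30


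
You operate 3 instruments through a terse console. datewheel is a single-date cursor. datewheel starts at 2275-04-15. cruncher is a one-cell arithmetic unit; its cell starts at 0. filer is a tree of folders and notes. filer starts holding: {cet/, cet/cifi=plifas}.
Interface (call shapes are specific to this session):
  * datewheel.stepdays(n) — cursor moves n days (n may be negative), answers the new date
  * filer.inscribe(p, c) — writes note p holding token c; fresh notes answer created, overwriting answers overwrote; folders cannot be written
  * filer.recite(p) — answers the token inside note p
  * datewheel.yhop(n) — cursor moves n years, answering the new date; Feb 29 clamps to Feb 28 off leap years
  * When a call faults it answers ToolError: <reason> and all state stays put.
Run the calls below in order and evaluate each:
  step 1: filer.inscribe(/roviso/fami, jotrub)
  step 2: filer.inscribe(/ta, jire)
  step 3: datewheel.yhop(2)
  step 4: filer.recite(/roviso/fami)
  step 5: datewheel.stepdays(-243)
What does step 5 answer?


$ inscribe p=/roviso/fami c=jotrub
:: ToolError: no parent
$ inscribe p=/ta c=jire
:: created
$ yhop n=2
:: 2277-04-15
$ recite p=/roviso/fami
:: ToolError: not found
$ stepdays n=-243
:: 2276-08-15

Answer: 2276-08-15


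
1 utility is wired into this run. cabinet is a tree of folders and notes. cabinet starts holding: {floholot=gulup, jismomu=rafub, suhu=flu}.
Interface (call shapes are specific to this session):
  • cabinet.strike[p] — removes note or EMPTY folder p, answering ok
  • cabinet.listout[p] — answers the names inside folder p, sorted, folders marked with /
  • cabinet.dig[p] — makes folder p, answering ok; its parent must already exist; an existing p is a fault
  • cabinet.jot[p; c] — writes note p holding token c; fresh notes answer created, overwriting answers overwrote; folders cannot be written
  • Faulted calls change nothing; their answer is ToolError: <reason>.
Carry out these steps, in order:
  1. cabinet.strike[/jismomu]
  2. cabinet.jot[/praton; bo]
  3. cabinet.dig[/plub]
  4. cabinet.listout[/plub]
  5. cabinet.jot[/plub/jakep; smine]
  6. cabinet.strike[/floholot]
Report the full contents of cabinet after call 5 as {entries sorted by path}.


==> cabinet.strike(p='/jismomu')
<== ok
==> cabinet.jot(p='/praton', c='bo')
<== created
==> cabinet.dig(p='/plub')
<== ok
==> cabinet.listout(p='/plub')
<== []
==> cabinet.jot(p='/plub/jakep', c='smine')
<== created
==> cabinet.strike(p='/floholot')
<== ok

Answer: {floholot=gulup, plub/, plub/jakep=smine, praton=bo, suhu=flu}


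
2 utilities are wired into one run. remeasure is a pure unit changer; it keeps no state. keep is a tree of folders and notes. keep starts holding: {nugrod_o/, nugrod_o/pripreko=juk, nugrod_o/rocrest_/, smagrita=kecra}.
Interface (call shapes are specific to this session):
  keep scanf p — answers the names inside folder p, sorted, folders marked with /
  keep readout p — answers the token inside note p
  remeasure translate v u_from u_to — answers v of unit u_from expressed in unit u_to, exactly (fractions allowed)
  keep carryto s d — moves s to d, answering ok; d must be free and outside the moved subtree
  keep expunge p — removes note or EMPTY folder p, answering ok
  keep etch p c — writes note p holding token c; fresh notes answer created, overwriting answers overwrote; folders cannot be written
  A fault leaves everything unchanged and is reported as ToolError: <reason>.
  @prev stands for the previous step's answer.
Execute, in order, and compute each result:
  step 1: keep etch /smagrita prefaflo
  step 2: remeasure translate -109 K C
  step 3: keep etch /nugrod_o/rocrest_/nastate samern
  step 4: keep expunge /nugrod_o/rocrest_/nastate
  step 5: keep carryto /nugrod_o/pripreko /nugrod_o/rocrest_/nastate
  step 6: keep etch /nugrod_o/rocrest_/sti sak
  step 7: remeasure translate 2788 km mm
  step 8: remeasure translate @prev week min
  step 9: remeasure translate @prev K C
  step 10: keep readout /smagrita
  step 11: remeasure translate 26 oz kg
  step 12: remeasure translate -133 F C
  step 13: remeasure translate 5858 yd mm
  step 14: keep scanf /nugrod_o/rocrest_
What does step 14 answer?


Answer: [nastate, sti]

Derivation:
Now I run keep etch using /smagrita, prefaflo, giving overwrote.
I use remeasure translate using -109, K, C, yielding -7643/20.
I call keep etch using /nugrod_o/rocrest_/nastate, samern: created.
Invoking keep expunge using /nugrod_o/rocrest_/nastate, and see ok.
I try keep carryto using /nugrod_o/pripreko, /nugrod_o/rocrest_/nastate, and see ok.
Calling keep etch using /nugrod_o/rocrest_/sti, sak, → created.
Calling remeasure translate using 2788, km, mm, yielding 2788000000.
I invoke remeasure translate using @prev, week, min, and get 28103040000000.
Then remeasure translate using @prev, K, C, and get 562060799994537/20.
I invoke keep readout using /smagrita, yielding prefaflo.
Using remeasure translate using 26, oz, kg, → 589670081/800000000.
I call remeasure translate using -133, F, C, yielding -275/3.
Using remeasure translate using 5858, yd, mm, giving 26782776/5.
Invoking keep scanf using /nugrod_o/rocrest_, yielding [nastate, sti].


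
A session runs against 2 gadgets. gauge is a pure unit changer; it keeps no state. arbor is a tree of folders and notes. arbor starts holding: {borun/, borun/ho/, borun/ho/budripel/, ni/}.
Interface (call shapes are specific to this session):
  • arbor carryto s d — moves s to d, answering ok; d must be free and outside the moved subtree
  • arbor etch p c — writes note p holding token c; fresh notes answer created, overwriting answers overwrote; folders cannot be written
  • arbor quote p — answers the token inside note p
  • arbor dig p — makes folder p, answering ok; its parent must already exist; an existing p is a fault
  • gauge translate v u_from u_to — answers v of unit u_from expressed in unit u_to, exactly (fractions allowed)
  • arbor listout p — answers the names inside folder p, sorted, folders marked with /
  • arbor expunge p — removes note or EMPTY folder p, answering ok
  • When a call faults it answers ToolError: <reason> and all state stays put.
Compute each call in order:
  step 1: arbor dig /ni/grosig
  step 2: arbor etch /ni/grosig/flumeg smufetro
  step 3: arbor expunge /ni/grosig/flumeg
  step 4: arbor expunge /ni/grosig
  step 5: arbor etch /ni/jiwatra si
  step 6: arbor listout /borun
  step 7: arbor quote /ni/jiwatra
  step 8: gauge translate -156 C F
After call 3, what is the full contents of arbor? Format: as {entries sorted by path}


>> arbor dig(/ni/grosig)
<< ok
>> arbor etch(/ni/grosig/flumeg, smufetro)
<< created
>> arbor expunge(/ni/grosig/flumeg)
<< ok
>> arbor expunge(/ni/grosig)
<< ok
>> arbor etch(/ni/jiwatra, si)
<< created
>> arbor listout(/borun)
<< [ho/]
>> arbor quote(/ni/jiwatra)
<< si
>> gauge translate(-156, C, F)
<< -1244/5

Answer: {borun/, borun/ho/, borun/ho/budripel/, ni/, ni/grosig/}


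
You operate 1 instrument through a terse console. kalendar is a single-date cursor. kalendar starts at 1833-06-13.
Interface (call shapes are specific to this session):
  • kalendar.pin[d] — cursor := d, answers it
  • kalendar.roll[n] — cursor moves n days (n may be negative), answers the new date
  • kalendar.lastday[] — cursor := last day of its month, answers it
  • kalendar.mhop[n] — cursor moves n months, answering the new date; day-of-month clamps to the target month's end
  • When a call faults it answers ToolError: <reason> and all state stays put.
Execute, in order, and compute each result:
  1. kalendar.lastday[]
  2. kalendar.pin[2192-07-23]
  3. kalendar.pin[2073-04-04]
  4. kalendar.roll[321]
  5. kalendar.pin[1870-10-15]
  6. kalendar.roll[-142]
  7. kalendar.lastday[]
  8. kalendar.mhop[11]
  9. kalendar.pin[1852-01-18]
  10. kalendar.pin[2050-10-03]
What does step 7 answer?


Answer: 1870-05-31

Derivation:
>>> kalendar.lastday
= 1833-06-30
>>> kalendar.pin d→2192-07-23
= 2192-07-23
>>> kalendar.pin d→2073-04-04
= 2073-04-04
>>> kalendar.roll n→321
= 2074-02-19
>>> kalendar.pin d→1870-10-15
= 1870-10-15
>>> kalendar.roll n→-142
= 1870-05-26
>>> kalendar.lastday
= 1870-05-31
>>> kalendar.mhop n→11
= 1871-04-30
>>> kalendar.pin d→1852-01-18
= 1852-01-18
>>> kalendar.pin d→2050-10-03
= 2050-10-03


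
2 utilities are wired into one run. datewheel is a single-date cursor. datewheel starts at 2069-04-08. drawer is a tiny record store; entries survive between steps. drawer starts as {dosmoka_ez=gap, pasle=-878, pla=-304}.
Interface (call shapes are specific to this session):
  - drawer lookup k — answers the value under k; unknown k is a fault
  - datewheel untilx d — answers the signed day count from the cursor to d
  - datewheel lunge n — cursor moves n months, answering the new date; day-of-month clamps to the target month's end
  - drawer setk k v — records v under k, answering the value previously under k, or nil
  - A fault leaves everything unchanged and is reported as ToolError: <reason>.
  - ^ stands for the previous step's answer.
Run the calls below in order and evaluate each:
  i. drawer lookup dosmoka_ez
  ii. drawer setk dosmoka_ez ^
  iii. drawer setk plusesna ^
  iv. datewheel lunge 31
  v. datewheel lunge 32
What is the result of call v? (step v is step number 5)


Answer: 2074-07-08

Derivation:
~$ drawer lookup k=dosmoka_ez
  gap
~$ drawer setk k=dosmoka_ez v=^
  gap
~$ drawer setk k=plusesna v=^
  nil
~$ datewheel lunge n=31
  2071-11-08
~$ datewheel lunge n=32
  2074-07-08


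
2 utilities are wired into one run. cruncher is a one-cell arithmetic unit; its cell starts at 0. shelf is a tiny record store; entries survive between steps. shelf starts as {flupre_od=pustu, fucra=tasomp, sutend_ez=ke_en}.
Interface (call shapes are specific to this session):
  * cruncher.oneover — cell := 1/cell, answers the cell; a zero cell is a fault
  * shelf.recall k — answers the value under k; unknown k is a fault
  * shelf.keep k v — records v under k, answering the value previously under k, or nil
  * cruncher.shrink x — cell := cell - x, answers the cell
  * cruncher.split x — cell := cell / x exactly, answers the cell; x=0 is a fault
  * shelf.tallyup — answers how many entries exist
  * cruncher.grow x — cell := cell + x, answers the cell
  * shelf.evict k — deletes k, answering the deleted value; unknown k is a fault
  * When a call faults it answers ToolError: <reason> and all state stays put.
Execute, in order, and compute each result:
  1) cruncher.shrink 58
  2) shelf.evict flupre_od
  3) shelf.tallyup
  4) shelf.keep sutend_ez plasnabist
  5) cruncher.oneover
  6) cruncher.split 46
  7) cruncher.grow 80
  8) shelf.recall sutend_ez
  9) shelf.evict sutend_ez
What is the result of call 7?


>> cruncher.shrink(x=58)
<< -58
>> shelf.evict(k=flupre_od)
<< pustu
>> shelf.tallyup()
<< 2
>> shelf.keep(k=sutend_ez, v=plasnabist)
<< ke_en
>> cruncher.oneover()
<< -1/58
>> cruncher.split(x=46)
<< -1/2668
>> cruncher.grow(x=80)
<< 213439/2668
>> shelf.recall(k=sutend_ez)
<< plasnabist
>> shelf.evict(k=sutend_ez)
<< plasnabist

Answer: 213439/2668


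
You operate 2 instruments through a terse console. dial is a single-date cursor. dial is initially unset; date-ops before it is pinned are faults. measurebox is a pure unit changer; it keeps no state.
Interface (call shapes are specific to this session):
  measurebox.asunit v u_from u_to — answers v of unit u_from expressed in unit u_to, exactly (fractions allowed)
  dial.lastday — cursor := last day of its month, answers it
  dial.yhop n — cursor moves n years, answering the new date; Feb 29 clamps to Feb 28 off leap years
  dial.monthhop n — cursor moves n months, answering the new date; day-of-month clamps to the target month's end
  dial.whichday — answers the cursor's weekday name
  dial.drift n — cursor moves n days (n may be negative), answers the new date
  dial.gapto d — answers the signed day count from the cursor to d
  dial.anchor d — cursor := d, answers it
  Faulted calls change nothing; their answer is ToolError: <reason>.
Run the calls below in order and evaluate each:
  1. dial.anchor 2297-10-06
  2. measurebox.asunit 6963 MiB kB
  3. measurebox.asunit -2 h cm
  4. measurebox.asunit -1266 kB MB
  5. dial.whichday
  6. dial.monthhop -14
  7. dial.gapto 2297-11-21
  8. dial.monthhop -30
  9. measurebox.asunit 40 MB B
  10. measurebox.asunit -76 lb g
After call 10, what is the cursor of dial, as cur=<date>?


Answer: cur=2294-02-06

Derivation:
% dial.anchor d='2297-10-06'
:: 2297-10-06
% measurebox.asunit v='6963' u_from='MiB' u_to='kB'
:: 912654336/125
% measurebox.asunit v='-2' u_from='h' u_to='cm'
:: ToolError: incompatible units
% measurebox.asunit v='-1266' u_from='kB' u_to='MB'
:: -633/500
% dial.whichday
:: Wednesday
% dial.monthhop n='-14'
:: 2296-08-06
% dial.gapto d='2297-11-21'
:: 472
% dial.monthhop n='-30'
:: 2294-02-06
% measurebox.asunit v='40' u_from='MB' u_to='B'
:: 40000000
% measurebox.asunit v='-76' u_from='lb' u_to='g'
:: -861825503/25000


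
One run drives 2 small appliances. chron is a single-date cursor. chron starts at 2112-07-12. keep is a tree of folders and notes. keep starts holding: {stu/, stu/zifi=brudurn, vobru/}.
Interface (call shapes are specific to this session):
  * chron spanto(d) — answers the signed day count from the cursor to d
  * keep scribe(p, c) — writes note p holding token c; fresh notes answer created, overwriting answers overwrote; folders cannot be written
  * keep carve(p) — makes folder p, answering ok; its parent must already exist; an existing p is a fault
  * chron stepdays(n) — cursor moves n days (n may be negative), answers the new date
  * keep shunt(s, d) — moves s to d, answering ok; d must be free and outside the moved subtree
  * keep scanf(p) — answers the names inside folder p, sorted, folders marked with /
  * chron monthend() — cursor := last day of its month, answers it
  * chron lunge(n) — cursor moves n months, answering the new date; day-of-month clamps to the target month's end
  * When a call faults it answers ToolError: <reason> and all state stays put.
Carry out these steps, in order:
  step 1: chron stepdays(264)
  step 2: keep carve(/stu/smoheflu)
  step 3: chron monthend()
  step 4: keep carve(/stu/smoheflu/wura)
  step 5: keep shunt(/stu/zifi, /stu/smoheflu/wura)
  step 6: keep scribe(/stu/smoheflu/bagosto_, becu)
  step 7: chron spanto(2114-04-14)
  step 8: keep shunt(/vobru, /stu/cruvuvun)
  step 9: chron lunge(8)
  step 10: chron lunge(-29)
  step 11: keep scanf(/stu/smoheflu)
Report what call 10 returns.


Answer: 2111-07-30

Derivation:
-- chron stepdays(n→264) : 2113-04-02
-- keep carve(p→/stu/smoheflu) : ok
-- chron monthend() : 2113-04-30
-- keep carve(p→/stu/smoheflu/wura) : ok
-- keep shunt(s→/stu/zifi, d→/stu/smoheflu/wura) : ToolError: exists
-- keep scribe(p→/stu/smoheflu/bagosto_, c→becu) : created
-- chron spanto(d→2114-04-14) : 349
-- keep shunt(s→/vobru, d→/stu/cruvuvun) : ok
-- chron lunge(n→8) : 2113-12-30
-- chron lunge(n→-29) : 2111-07-30
-- keep scanf(p→/stu/smoheflu) : [bagosto_, wura/]


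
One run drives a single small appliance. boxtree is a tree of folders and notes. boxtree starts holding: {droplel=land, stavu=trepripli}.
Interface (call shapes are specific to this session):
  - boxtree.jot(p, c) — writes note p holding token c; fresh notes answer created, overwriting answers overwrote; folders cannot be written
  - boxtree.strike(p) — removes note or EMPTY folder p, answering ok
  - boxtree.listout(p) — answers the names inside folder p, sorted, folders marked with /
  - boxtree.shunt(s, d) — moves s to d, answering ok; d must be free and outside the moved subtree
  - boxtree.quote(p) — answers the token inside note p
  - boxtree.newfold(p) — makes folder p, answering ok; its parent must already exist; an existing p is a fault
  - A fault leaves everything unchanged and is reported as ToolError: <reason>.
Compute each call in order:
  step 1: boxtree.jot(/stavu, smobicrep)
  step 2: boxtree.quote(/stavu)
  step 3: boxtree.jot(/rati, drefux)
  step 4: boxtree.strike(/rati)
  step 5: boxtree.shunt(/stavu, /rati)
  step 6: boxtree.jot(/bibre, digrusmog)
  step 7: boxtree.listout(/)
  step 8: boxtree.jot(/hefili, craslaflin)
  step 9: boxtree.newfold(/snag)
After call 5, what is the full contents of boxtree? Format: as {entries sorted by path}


Then jot with p: /stavu, c: smobicrep, — result: overwrote.
Then quote with p: /stavu, and get smobicrep.
I run jot with p: /rati, c: drefux, yielding created.
I invoke strike with p: /rati, and get ok.
Next I call shunt with s: /stavu, d: /rati, — result: ok.
Then jot with p: /bibre, c: digrusmog, yielding created.
Then listout with p: /, which returns [bibre, droplel, rati].
Now I run jot with p: /hefili, c: craslaflin, and get created.
I invoke newfold with p: /snag, and see ok.

Answer: {droplel=land, rati=smobicrep}


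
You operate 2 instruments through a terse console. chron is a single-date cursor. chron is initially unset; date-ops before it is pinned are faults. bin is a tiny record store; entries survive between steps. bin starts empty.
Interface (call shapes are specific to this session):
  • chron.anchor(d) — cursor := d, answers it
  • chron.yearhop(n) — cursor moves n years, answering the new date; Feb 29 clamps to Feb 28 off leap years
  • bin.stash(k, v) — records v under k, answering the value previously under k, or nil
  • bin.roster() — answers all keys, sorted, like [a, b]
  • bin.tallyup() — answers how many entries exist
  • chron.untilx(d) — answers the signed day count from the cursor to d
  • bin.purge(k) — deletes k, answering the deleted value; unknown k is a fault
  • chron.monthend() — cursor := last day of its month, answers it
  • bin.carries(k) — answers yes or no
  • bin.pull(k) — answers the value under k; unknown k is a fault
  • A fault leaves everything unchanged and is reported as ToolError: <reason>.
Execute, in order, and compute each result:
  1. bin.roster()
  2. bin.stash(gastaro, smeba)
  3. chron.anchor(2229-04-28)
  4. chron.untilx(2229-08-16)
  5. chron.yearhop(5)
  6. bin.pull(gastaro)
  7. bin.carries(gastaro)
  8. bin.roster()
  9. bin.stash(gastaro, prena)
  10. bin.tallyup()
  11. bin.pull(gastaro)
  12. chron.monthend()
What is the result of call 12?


Calling bin.roster, yielding [].
Calling bin.stash with k→gastaro, v→smeba, and get nil.
Then chron.anchor with d→2229-04-28, and see 2229-04-28.
Invoking chron.untilx with d→2229-08-16, → 110.
I run chron.yearhop with n→5, — result: 2234-04-28.
I call bin.pull with k→gastaro, which returns smeba.
I try bin.carries with k→gastaro, and get yes.
Using bin.roster, which returns [gastaro].
I run bin.stash with k→gastaro, v→prena, giving smeba.
Then bin.tallyup(), yielding 1.
Calling bin.pull with k→gastaro: prena.
I call chron.monthend(): 2234-04-30.

Answer: 2234-04-30


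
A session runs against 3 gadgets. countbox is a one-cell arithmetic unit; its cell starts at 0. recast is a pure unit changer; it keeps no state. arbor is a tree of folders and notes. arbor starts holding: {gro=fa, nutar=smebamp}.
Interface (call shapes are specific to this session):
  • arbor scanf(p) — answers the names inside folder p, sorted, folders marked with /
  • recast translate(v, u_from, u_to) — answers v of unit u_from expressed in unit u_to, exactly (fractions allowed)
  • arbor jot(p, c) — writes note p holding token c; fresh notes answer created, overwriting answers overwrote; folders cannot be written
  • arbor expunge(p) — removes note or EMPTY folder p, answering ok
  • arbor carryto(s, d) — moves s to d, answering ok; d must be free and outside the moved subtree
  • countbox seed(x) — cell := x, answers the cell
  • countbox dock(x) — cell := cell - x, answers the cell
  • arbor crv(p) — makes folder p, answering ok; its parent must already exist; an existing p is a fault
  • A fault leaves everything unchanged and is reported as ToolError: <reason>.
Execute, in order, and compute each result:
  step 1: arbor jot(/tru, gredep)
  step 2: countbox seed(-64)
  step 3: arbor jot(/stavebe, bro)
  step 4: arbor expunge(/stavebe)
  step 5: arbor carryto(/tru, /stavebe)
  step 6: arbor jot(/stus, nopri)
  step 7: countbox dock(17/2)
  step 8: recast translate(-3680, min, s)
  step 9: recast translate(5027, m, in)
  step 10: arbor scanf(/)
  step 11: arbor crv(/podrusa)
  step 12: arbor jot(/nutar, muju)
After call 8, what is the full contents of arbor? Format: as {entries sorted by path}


Answer: {gro=fa, nutar=smebamp, stavebe=gredep, stus=nopri}

Derivation:
==> arbor jot(p=/tru, c=gredep)
<== created
==> countbox seed(x=-64)
<== -64
==> arbor jot(p=/stavebe, c=bro)
<== created
==> arbor expunge(p=/stavebe)
<== ok
==> arbor carryto(s=/tru, d=/stavebe)
<== ok
==> arbor jot(p=/stus, c=nopri)
<== created
==> countbox dock(x=17/2)
<== -145/2
==> recast translate(v=-3680, u_from=min, u_to=s)
<== -220800
==> recast translate(v=5027, u_from=m, u_to=in)
<== 25135000/127
==> arbor scanf(p=/)
<== [gro, nutar, stavebe, stus]
==> arbor crv(p=/podrusa)
<== ok
==> arbor jot(p=/nutar, c=muju)
<== overwrote
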